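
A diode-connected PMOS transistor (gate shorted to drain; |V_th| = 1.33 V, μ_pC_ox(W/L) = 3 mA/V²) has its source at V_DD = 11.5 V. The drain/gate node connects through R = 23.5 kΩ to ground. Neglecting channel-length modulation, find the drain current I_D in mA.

I_D = 0.411 mA

With gate tied to drain, V_SG = V_SD ≥ V_SG − |V_th|, so the device is in saturation.
KCL at the drain: ½ k_p (V_SG − |V_th|)² = (V_DD − V_SG)/R.
Let x = V_SG − 1.33. Then 35.2 x² + x − 10.17 = 0, giving x = 0.523 V (positive root), so V_SG = 1.85 V.
I_D = (V_DD − V_SG)/R = (11.5 − 1.85) / 23.5 = 0.411 mA.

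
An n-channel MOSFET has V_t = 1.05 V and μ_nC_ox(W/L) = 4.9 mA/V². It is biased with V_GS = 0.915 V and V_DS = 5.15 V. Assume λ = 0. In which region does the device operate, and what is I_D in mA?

V_GS = 0.915 V < V_t = 1.05 V, so the transistor is in cutoff.

Cutoff; I_D = 0 mA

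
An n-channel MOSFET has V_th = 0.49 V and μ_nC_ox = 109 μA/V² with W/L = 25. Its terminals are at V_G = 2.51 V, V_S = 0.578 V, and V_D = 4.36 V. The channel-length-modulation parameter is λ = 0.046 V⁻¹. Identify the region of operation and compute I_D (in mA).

V_GS = V_G − V_S = 2.51 − 0.578 = 1.93 V; V_DS = V_D − V_S = 4.36 − 0.578 = 3.78 V.
k_n = μ_nC_ox · (W/L) = 2.725 mA/V².
V_ov = V_GS − V_th = 1.93 − 0.49 = 1.44 V.
Since V_DS = 3.78 V ≥ V_ov = 1.44 V, the device is in saturation.
I_D = ½ k_n V_ov² (1 + λ V_DS) = 0.5 × 2.725 × 1.44² × (1 + 0.046 × 3.78) = 3.33 mA.

Saturation; I_D = 3.33 mA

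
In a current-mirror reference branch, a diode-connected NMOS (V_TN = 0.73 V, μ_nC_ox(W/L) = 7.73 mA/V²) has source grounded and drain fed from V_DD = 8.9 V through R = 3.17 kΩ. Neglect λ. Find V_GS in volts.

V_GS = 1.51 V

With gate tied to drain, V_GS = V_DS ≥ V_GS − V_TN, so the device is in saturation.
KCL at the drain: ½ k_n (V_GS − V_TN)² = (V_DD − V_GS)/R.
Let x = V_GS − 0.73. Then 12.3 x² + x − 8.17 = 0, giving x = 0.777 V (positive root), so V_GS = 1.51 V.
I_D = (V_DD − V_GS)/R = (8.9 − 1.51) / 3.17 = 2.33 mA.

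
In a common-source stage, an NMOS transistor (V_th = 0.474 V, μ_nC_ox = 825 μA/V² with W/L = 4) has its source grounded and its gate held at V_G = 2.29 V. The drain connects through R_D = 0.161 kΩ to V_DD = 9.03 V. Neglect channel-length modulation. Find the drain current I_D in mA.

V_GS = V_G = 2.29 V, so V_ov = 2.29 − 0.474 = 1.82 V.
k_n = μ_nC_ox · (W/L) = 3.3 mA/V².
Assume saturation: I_D = ½ k_n V_ov² = 0.5 × 3.3 × 1.82² = 5.44 mA, giving V_DS = V_DD − I_D R_D = 9.03 − 5.44 × 0.161 = 8.15 V.
V_DS = 8.15 V ≥ V_ov = 1.82 V, confirming saturation.

I_D = 5.44 mA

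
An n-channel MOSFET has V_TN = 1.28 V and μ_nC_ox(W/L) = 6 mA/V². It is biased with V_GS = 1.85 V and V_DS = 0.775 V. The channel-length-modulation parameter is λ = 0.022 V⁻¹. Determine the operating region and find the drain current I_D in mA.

V_ov = V_GS − V_TN = 1.85 − 1.28 = 0.57 V.
Since V_DS = 0.775 V ≥ V_ov = 0.57 V, the device is in saturation.
I_D = ½ k_n V_ov² (1 + λ V_DS) = 0.5 × 6 × 0.57² × (1 + 0.022 × 0.775) = 0.991 mA.

Saturation; I_D = 0.991 mA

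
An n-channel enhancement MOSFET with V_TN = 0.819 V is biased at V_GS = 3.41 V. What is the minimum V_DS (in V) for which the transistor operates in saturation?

The boundary between triode and saturation is V_DS = V_GS − V_TN = V_ov.
V_ov = 3.41 − 0.819 = 2.59 V.

V_DS,sat = 2.59 V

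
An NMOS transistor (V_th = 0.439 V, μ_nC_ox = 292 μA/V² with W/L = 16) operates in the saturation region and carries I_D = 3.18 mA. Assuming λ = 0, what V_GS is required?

k_n = μ_nC_ox · (W/L) = 4.672 mA/V².
In saturation I_D = ½ k_n (V_GS − V_th)², so V_GS − V_th = √(2 I_D / k_n) = √(2 × 3.18 / 4.672) = 1.17 V.
V_GS = 0.439 + 1.17 = 1.61 V.

V_GS = 1.61 V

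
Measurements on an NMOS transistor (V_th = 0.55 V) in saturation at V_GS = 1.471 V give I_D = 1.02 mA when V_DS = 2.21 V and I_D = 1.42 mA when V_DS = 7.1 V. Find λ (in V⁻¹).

With V_GS fixed, I_D ∝ (1 + λ V_DS) in saturation, so I_D2/I_D1 = (1 + λ V_DS2)/(1 + λ V_DS1).
1.42/1.02 = 1.392 = (1 + 7.1 λ)/(1 + 2.21 λ).
Solving: λ (I_D1 V_DS2 − I_D2 V_DS1) = I_D2 − I_D1, so λ = (1.42 − 1.02) / (1.02 × 7.1 − 1.42 × 2.21) = 0.4 / 4.1 = 0.0975 V⁻¹.

λ = 0.0975 V⁻¹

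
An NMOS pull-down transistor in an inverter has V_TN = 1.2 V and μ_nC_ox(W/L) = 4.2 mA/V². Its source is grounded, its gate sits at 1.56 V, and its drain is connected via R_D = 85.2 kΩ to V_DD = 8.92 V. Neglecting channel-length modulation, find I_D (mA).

V_GS = V_G = 1.56 V, so V_ov = 1.56 − 1.2 = 0.36 V.
Assume saturation: I_D = ½ k_n V_ov² = 0.5 × 4.2 × 0.36² = 0.272 mA, giving V_DS = V_DD − I_D R_D = 8.92 − 0.272 × 85.2 = -14.3 V.
But -14.3 V < V_ov = 0.36 V, so the device is actually in triode.
In triode I_D = k_n[V_ov V_DS − ½ V_DS²] and I_D = (V_DD − V_DS)/R_D. Equating: 179 V_DS² − 129.8 V_DS + 8.92 = 0, giving V_DS = 0.0768 V (the root below V_ov).
I_D = (8.92 − 0.0768) / 85.2 = 0.104 mA.

I_D = 0.104 mA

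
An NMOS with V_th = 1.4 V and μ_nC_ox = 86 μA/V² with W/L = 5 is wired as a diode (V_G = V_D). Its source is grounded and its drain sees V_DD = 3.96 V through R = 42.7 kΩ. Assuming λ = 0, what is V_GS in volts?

With gate tied to drain, V_GS = V_DS ≥ V_GS − V_th, so the device is in saturation.
k_n = μ_nC_ox · (W/L) = 0.43 mA/V².
KCL at the drain: ½ k_n (V_GS − V_th)² = (V_DD − V_GS)/R.
Let x = V_GS − 1.4. Then 9.18 x² + x − 2.56 = 0, giving x = 0.476 V (positive root), so V_GS = 1.88 V.
I_D = (V_DD − V_GS)/R = (3.96 − 1.88) / 42.7 = 0.0488 mA.

V_GS = 1.88 V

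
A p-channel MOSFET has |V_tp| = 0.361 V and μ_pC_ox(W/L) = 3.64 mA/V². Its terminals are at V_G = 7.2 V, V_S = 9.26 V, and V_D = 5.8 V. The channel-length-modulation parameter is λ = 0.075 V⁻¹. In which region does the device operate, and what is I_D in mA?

V_SG = V_S − V_G = 9.26 − 7.2 = 2.06 V; V_SD = V_S − V_D = 9.26 − 5.8 = 3.46 V.
V_ov = V_SG − |V_tp| = 2.06 − 0.361 = 1.7 V.
Since V_SD = 3.46 V ≥ V_ov = 1.7 V, the device is in saturation.
I_D = ½ k_p V_ov² (1 + λ V_SD) = 0.5 × 3.64 × 1.7² × (1 + 0.075 × 3.46) = 6.62 mA.

Saturation; I_D = 6.62 mA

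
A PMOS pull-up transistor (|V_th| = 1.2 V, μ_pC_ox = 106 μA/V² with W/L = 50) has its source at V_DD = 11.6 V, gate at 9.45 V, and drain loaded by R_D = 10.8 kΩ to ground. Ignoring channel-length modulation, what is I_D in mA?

V_SG = V_DD − V_G = 11.6 − 9.45 = 2.15 V, so V_ov = 2.15 − 1.2 = 0.95 V.
k_p = μ_pC_ox · (W/L) = 5.3 mA/V².
Assume saturation: I_D = ½ k_p V_ov² = 0.5 × 5.3 × 0.95² = 2.39 mA, giving V_SD = V_DD − I_D R_D = 11.6 − 2.39 × 10.8 = -14.2 V.
But -14.2 V < V_ov = 0.95 V, so the device is actually in triode.
In triode I_D = k_p[V_ov V_SD − ½ V_SD²] and I_D = (V_DD − V_SD)/R_D. Equating: 28.6 V_SD² − 55.38 V_SD + 11.6 = 0, giving V_SD = 0.239 V (the root below V_ov).
I_D = (11.6 − 0.239) / 10.8 = 1.05 mA.

I_D = 1.05 mA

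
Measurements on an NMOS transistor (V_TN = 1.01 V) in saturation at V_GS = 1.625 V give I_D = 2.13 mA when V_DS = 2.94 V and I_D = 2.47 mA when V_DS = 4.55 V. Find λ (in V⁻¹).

λ = 0.140 V⁻¹

With V_GS fixed, I_D ∝ (1 + λ V_DS) in saturation, so I_D2/I_D1 = (1 + λ V_DS2)/(1 + λ V_DS1).
2.47/2.13 = 1.16 = (1 + 4.55 λ)/(1 + 2.94 λ).
Solving: λ (I_D1 V_DS2 − I_D2 V_DS1) = I_D2 − I_D1, so λ = (2.47 − 2.13) / (2.13 × 4.55 − 2.47 × 2.94) = 0.34 / 2.43 = 0.14 V⁻¹.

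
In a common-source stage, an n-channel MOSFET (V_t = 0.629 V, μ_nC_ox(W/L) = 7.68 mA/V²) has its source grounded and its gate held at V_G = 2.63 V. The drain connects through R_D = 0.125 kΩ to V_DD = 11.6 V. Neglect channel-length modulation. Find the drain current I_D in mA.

I_D = 15.4 mA

V_GS = V_G = 2.63 V, so V_ov = 2.63 − 0.629 = 2 V.
Assume saturation: I_D = ½ k_n V_ov² = 0.5 × 7.68 × 2² = 15.4 mA, giving V_DS = V_DD − I_D R_D = 11.6 − 15.4 × 0.125 = 9.68 V.
V_DS = 9.68 V ≥ V_ov = 2 V, confirming saturation.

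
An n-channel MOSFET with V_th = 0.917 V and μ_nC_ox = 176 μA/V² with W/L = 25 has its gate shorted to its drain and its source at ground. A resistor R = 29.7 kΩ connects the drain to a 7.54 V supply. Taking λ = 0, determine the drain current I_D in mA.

I_D = 0.213 mA

With gate tied to drain, V_GS = V_DS ≥ V_GS − V_th, so the device is in saturation.
k_n = μ_nC_ox · (W/L) = 4.4 mA/V².
KCL at the drain: ½ k_n (V_GS − V_th)² = (V_DD − V_GS)/R.
Let x = V_GS − 0.917. Then 65.3 x² + x − 6.623 = 0, giving x = 0.311 V (positive root), so V_GS = 1.23 V.
I_D = (V_DD − V_GS)/R = (7.54 − 1.23) / 29.7 = 0.213 mA.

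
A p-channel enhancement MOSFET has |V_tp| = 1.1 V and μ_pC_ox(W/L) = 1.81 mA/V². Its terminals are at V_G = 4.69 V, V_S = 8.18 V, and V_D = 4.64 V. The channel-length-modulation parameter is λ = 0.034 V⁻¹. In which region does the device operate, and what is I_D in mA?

V_SG = V_S − V_G = 8.18 − 4.69 = 3.49 V; V_SD = V_S − V_D = 8.18 − 4.64 = 3.54 V.
V_ov = V_SG − |V_tp| = 3.49 − 1.1 = 2.39 V.
Since V_SD = 3.54 V ≥ V_ov = 2.39 V, the device is in saturation.
I_D = ½ k_p V_ov² (1 + λ V_SD) = 0.5 × 1.81 × 2.39² × (1 + 0.034 × 3.54) = 5.79 mA.

Saturation; I_D = 5.79 mA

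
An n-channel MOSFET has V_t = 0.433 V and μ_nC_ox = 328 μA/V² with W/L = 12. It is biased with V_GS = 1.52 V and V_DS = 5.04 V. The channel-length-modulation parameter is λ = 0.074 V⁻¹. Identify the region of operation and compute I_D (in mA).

Saturation; I_D = 3.19 mA

k_n = μ_nC_ox · (W/L) = 3.936 mA/V².
V_ov = V_GS − V_t = 1.52 − 0.433 = 1.09 V.
Since V_DS = 5.04 V ≥ V_ov = 1.09 V, the device is in saturation.
I_D = ½ k_n V_ov² (1 + λ V_DS) = 0.5 × 3.936 × 1.09² × (1 + 0.074 × 5.04) = 3.19 mA.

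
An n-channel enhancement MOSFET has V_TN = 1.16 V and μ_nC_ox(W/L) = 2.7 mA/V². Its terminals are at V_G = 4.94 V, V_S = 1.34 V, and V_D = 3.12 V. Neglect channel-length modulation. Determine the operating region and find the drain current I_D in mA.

Triode; I_D = 7.45 mA

V_GS = V_G − V_S = 4.94 − 1.34 = 3.6 V; V_DS = V_D − V_S = 3.12 − 1.34 = 1.78 V.
V_ov = V_GS − V_TN = 3.6 − 1.16 = 2.44 V.
Since V_DS = 1.78 V < V_ov = 2.44 V, the device is in the triode region.
I_D = k_n [V_ov · V_DS − ½ V_DS²] = 2.7 × [2.44 × 1.78 − 0.5 × 1.78²] = 7.45 mA.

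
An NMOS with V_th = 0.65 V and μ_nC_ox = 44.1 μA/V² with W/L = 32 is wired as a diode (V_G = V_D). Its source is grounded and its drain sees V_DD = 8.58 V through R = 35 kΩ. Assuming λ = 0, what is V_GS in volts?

V_GS = 1.20 V

With gate tied to drain, V_GS = V_DS ≥ V_GS − V_th, so the device is in saturation.
k_n = μ_nC_ox · (W/L) = 1.411 mA/V².
KCL at the drain: ½ k_n (V_GS − V_th)² = (V_DD − V_GS)/R.
Let x = V_GS − 0.65. Then 24.7 x² + x − 7.93 = 0, giving x = 0.547 V (positive root), so V_GS = 1.2 V.
I_D = (V_DD − V_GS)/R = (8.58 − 1.2) / 35 = 0.211 mA.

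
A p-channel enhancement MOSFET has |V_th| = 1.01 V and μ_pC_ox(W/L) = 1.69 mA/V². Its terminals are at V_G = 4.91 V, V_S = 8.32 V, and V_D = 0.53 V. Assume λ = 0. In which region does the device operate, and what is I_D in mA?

V_SG = V_S − V_G = 8.32 − 4.91 = 3.41 V; V_SD = V_S − V_D = 8.32 − 0.53 = 7.79 V.
V_ov = V_SG − |V_th| = 3.41 − 1.01 = 2.4 V.
Since V_SD = 7.79 V ≥ V_ov = 2.4 V, the device is in saturation.
I_D = ½ k_p V_ov² = 0.5 × 1.69 × 2.4² = 4.87 mA.

Saturation; I_D = 4.87 mA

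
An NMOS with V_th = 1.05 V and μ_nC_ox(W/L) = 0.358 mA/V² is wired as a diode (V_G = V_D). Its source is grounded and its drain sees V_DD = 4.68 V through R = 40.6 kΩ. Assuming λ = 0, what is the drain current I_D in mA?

I_D = 0.0736 mA

With gate tied to drain, V_GS = V_DS ≥ V_GS − V_th, so the device is in saturation.
KCL at the drain: ½ k_n (V_GS − V_th)² = (V_DD − V_GS)/R.
Let x = V_GS − 1.05. Then 7.27 x² + x − 3.63 = 0, giving x = 0.641 V (positive root), so V_GS = 1.69 V.
I_D = (V_DD − V_GS)/R = (4.68 − 1.69) / 40.6 = 0.0736 mA.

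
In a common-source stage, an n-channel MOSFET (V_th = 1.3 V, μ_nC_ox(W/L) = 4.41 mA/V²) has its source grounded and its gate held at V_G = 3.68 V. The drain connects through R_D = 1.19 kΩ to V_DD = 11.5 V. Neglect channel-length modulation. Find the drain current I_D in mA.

I_D = 8.76 mA

V_GS = V_G = 3.68 V, so V_ov = 3.68 − 1.3 = 2.38 V.
Assume saturation: I_D = ½ k_n V_ov² = 0.5 × 4.41 × 2.38² = 12.5 mA, giving V_DS = V_DD − I_D R_D = 11.5 − 12.5 × 1.19 = -3.36 V.
But -3.36 V < V_ov = 2.38 V, so the device is actually in triode.
In triode I_D = k_n[V_ov V_DS − ½ V_DS²] and I_D = (V_DD − V_DS)/R_D. Equating: 2.62 V_DS² − 13.49 V_DS + 11.5 = 0, giving V_DS = 1.08 V (the root below V_ov).
I_D = (11.5 − 1.08) / 1.19 = 8.76 mA.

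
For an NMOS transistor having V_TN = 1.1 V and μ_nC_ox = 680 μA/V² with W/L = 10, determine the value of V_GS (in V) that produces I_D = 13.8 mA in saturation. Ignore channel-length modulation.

k_n = μ_nC_ox · (W/L) = 6.8 mA/V².
In saturation I_D = ½ k_n (V_GS − V_TN)², so V_GS − V_TN = √(2 I_D / k_n) = √(2 × 13.8 / 6.8) = 2.01 V.
V_GS = 1.1 + 2.01 = 3.11 V.

V_GS = 3.11 V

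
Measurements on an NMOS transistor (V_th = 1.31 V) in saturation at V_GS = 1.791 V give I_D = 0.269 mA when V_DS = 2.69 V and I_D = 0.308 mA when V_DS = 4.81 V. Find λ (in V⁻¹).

With V_GS fixed, I_D ∝ (1 + λ V_DS) in saturation, so I_D2/I_D1 = (1 + λ V_DS2)/(1 + λ V_DS1).
0.308/0.269 = 1.145 = (1 + 4.81 λ)/(1 + 2.69 λ).
Solving: λ (I_D1 V_DS2 − I_D2 V_DS1) = I_D2 − I_D1, so λ = (0.308 − 0.269) / (0.269 × 4.81 − 0.308 × 2.69) = 0.039 / 0.465 = 0.0838 V⁻¹.

λ = 0.0838 V⁻¹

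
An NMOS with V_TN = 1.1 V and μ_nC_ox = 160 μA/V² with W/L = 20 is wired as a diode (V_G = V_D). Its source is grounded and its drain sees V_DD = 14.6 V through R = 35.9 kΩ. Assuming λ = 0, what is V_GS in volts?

V_GS = 1.58 V

With gate tied to drain, V_GS = V_DS ≥ V_GS − V_TN, so the device is in saturation.
k_n = μ_nC_ox · (W/L) = 3.2 mA/V².
KCL at the drain: ½ k_n (V_GS − V_TN)² = (V_DD − V_GS)/R.
Let x = V_GS − 1.1. Then 57.4 x² + x − 13.5 = 0, giving x = 0.476 V (positive root), so V_GS = 1.58 V.
I_D = (V_DD − V_GS)/R = (14.6 − 1.58) / 35.9 = 0.363 mA.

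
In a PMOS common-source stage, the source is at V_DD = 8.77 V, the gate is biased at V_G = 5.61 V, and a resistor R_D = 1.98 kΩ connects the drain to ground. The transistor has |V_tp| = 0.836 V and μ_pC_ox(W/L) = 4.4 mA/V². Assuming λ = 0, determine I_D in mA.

V_SG = V_DD − V_G = 8.77 − 5.61 = 3.16 V, so V_ov = 3.16 − 0.836 = 2.32 V.
Assume saturation: I_D = ½ k_p V_ov² = 0.5 × 4.4 × 2.32² = 11.9 mA, giving V_SD = V_DD − I_D R_D = 8.77 − 11.9 × 1.98 = -14.8 V.
But -14.8 V < V_ov = 2.32 V, so the device is actually in triode.
In triode I_D = k_p[V_ov V_SD − ½ V_SD²] and I_D = (V_DD − V_SD)/R_D. Equating: 4.36 V_SD² − 21.25 V_SD + 8.77 = 0, giving V_SD = 0.455 V (the root below V_ov).
I_D = (8.77 − 0.455) / 1.98 = 4.2 mA.

I_D = 4.20 mA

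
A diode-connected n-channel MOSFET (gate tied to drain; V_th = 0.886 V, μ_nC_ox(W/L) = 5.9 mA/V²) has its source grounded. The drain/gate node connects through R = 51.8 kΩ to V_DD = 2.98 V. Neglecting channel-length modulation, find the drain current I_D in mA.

With gate tied to drain, V_GS = V_DS ≥ V_GS − V_th, so the device is in saturation.
KCL at the drain: ½ k_n (V_GS − V_th)² = (V_DD − V_GS)/R.
Let x = V_GS − 0.886. Then 153 x² + x − 2.094 = 0, giving x = 0.114 V (positive root), so V_GS = 1 V.
I_D = (V_DD − V_GS)/R = (2.98 − 1) / 51.8 = 0.0382 mA.

I_D = 0.0382 mA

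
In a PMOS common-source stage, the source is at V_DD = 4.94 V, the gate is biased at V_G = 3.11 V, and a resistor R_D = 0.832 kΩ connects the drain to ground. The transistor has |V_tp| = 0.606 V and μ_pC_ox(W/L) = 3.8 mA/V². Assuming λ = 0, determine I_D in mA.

V_SG = V_DD − V_G = 4.94 − 3.11 = 1.83 V, so V_ov = 1.83 − 0.606 = 1.22 V.
Assume saturation: I_D = ½ k_p V_ov² = 0.5 × 3.8 × 1.22² = 2.85 mA, giving V_SD = V_DD − I_D R_D = 4.94 − 2.85 × 0.832 = 2.57 V.
V_SD = 2.57 V ≥ V_ov = 1.22 V, confirming saturation.

I_D = 2.85 mA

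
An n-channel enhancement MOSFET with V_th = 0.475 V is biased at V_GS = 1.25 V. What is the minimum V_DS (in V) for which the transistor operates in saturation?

The boundary between triode and saturation is V_DS = V_GS − V_th = V_ov.
V_ov = 1.25 − 0.475 = 0.775 V.

V_DS,sat = 0.775 V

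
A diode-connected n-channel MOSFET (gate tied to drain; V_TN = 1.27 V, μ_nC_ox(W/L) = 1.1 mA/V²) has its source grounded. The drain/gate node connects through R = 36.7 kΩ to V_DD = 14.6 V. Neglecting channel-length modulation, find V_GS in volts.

With gate tied to drain, V_GS = V_DS ≥ V_GS − V_TN, so the device is in saturation.
KCL at the drain: ½ k_n (V_GS − V_TN)² = (V_DD − V_GS)/R.
Let x = V_GS − 1.27. Then 20.2 x² + x − 13.33 = 0, giving x = 0.788 V (positive root), so V_GS = 2.06 V.
I_D = (V_DD − V_GS)/R = (14.6 − 2.06) / 36.7 = 0.342 mA.

V_GS = 2.06 V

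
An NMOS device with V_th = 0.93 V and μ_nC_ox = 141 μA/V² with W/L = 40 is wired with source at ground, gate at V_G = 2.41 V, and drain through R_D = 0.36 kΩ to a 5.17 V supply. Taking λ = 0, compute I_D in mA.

I_D = 6.18 mA

V_GS = V_G = 2.41 V, so V_ov = 2.41 − 0.93 = 1.48 V.
k_n = μ_nC_ox · (W/L) = 5.64 mA/V².
Assume saturation: I_D = ½ k_n V_ov² = 0.5 × 5.64 × 1.48² = 6.18 mA, giving V_DS = V_DD − I_D R_D = 5.17 − 6.18 × 0.36 = 2.95 V.
V_DS = 2.95 V ≥ V_ov = 1.48 V, confirming saturation.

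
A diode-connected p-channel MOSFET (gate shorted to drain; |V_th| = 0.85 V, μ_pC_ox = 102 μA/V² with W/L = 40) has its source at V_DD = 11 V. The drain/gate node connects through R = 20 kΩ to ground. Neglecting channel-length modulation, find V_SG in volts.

V_SG = 1.34 V

With gate tied to drain, V_SG = V_SD ≥ V_SG − |V_th|, so the device is in saturation.
k_p = μ_pC_ox · (W/L) = 4.08 mA/V².
KCL at the drain: ½ k_p (V_SG − |V_th|)² = (V_DD − V_SG)/R.
Let x = V_SG − 0.85. Then 40.8 x² + x − 10.15 = 0, giving x = 0.487 V (positive root), so V_SG = 1.34 V.
I_D = (V_DD − V_SG)/R = (11 − 1.34) / 20 = 0.483 mA.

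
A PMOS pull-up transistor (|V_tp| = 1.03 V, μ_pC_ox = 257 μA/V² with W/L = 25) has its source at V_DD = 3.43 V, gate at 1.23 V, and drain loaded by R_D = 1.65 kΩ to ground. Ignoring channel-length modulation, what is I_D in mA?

V_SG = V_DD − V_G = 3.43 − 1.23 = 2.2 V, so V_ov = 2.2 − 1.03 = 1.17 V.
k_p = μ_pC_ox · (W/L) = 6.425 mA/V².
Assume saturation: I_D = ½ k_p V_ov² = 0.5 × 6.425 × 1.17² = 4.4 mA, giving V_SD = V_DD − I_D R_D = 3.43 − 4.4 × 1.65 = -3.83 V.
But -3.83 V < V_ov = 1.17 V, so the device is actually in triode.
In triode I_D = k_p[V_ov V_SD − ½ V_SD²] and I_D = (V_DD − V_SD)/R_D. Equating: 5.3 V_SD² − 13.4 V_SD + 3.43 = 0, giving V_SD = 0.289 V (the root below V_ov).
I_D = (3.43 − 0.289) / 1.65 = 1.9 mA.

I_D = 1.90 mA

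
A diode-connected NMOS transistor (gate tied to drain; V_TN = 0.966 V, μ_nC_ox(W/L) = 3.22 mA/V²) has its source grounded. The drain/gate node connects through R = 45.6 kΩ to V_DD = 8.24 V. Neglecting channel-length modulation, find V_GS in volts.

With gate tied to drain, V_GS = V_DS ≥ V_GS − V_TN, so the device is in saturation.
KCL at the drain: ½ k_n (V_GS − V_TN)² = (V_DD − V_GS)/R.
Let x = V_GS − 0.966. Then 73.4 x² + x − 7.274 = 0, giving x = 0.308 V (positive root), so V_GS = 1.27 V.
I_D = (V_DD − V_GS)/R = (8.24 − 1.27) / 45.6 = 0.153 mA.

V_GS = 1.27 V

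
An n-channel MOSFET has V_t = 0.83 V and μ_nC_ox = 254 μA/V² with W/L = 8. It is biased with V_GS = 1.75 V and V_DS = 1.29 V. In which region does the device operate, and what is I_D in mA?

Saturation; I_D = 0.860 mA

k_n = μ_nC_ox · (W/L) = 2.032 mA/V².
V_ov = V_GS − V_t = 1.75 − 0.83 = 0.92 V.
Since V_DS = 1.29 V ≥ V_ov = 0.92 V, the device is in saturation.
I_D = ½ k_n V_ov² = 0.5 × 2.032 × 0.92² = 0.86 mA.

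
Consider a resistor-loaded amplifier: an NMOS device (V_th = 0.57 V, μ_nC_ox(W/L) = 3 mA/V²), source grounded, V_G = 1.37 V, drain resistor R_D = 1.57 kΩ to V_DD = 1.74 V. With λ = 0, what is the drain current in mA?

I_D = 0.804 mA

V_GS = V_G = 1.37 V, so V_ov = 1.37 − 0.57 = 0.8 V.
Assume saturation: I_D = ½ k_n V_ov² = 0.5 × 3 × 0.8² = 0.96 mA, giving V_DS = V_DD − I_D R_D = 1.74 − 0.96 × 1.57 = 0.233 V.
But 0.233 V < V_ov = 0.8 V, so the device is actually in triode.
In triode I_D = k_n[V_ov V_DS − ½ V_DS²] and I_D = (V_DD − V_DS)/R_D. Equating: 2.35 V_DS² − 4.768 V_DS + 1.74 = 0, giving V_DS = 0.478 V (the root below V_ov).
I_D = (1.74 − 0.478) / 1.57 = 0.804 mA.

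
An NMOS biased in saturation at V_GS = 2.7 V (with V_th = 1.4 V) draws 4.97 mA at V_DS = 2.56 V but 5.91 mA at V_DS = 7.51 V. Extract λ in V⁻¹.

With V_GS fixed, I_D ∝ (1 + λ V_DS) in saturation, so I_D2/I_D1 = (1 + λ V_DS2)/(1 + λ V_DS1).
5.91/4.97 = 1.189 = (1 + 7.51 λ)/(1 + 2.56 λ).
Solving: λ (I_D1 V_DS2 − I_D2 V_DS1) = I_D2 − I_D1, so λ = (5.91 − 4.97) / (4.97 × 7.51 − 5.91 × 2.56) = 0.94 / 22.2 = 0.0424 V⁻¹.

λ = 0.0424 V⁻¹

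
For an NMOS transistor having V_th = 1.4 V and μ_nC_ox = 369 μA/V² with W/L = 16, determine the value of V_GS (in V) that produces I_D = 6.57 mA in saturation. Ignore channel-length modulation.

V_GS = 2.89 V

k_n = μ_nC_ox · (W/L) = 5.904 mA/V².
In saturation I_D = ½ k_n (V_GS − V_th)², so V_GS − V_th = √(2 I_D / k_n) = √(2 × 6.57 / 5.904) = 1.49 V.
V_GS = 1.4 + 1.49 = 2.89 V.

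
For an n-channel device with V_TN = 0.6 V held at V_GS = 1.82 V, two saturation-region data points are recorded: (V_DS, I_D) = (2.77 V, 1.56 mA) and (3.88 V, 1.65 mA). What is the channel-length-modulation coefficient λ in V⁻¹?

With V_GS fixed, I_D ∝ (1 + λ V_DS) in saturation, so I_D2/I_D1 = (1 + λ V_DS2)/(1 + λ V_DS1).
1.65/1.56 = 1.058 = (1 + 3.88 λ)/(1 + 2.77 λ).
Solving: λ (I_D1 V_DS2 − I_D2 V_DS1) = I_D2 − I_D1, so λ = (1.65 − 1.56) / (1.56 × 3.88 − 1.65 × 2.77) = 0.09 / 1.48 = 0.0607 V⁻¹.

λ = 0.0607 V⁻¹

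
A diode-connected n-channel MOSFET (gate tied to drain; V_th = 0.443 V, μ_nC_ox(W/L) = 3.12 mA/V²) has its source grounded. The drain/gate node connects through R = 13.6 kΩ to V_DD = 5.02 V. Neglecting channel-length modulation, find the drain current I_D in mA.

With gate tied to drain, V_GS = V_DS ≥ V_GS − V_th, so the device is in saturation.
KCL at the drain: ½ k_n (V_GS − V_th)² = (V_DD − V_GS)/R.
Let x = V_GS − 0.443. Then 21.2 x² + x − 4.577 = 0, giving x = 0.442 V (positive root), so V_GS = 0.885 V.
I_D = (V_DD − V_GS)/R = (5.02 − 0.885) / 13.6 = 0.304 mA.

I_D = 0.304 mA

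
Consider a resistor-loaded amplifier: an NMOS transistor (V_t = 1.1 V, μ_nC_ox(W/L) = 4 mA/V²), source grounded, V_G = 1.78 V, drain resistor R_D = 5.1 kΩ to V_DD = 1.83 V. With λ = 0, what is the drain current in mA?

I_D = 0.332 mA

V_GS = V_G = 1.78 V, so V_ov = 1.78 − 1.1 = 0.68 V.
Assume saturation: I_D = ½ k_n V_ov² = 0.5 × 4 × 0.68² = 0.925 mA, giving V_DS = V_DD − I_D R_D = 1.83 − 0.925 × 5.1 = -2.89 V.
But -2.89 V < V_ov = 0.68 V, so the device is actually in triode.
In triode I_D = k_n[V_ov V_DS − ½ V_DS²] and I_D = (V_DD − V_DS)/R_D. Equating: 10.2 V_DS² − 14.87 V_DS + 1.83 = 0, giving V_DS = 0.136 V (the root below V_ov).
I_D = (1.83 − 0.136) / 5.1 = 0.332 mA.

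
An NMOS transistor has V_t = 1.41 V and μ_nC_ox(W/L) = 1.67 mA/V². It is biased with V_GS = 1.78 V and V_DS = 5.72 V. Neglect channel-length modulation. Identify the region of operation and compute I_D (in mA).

V_ov = V_GS − V_t = 1.78 − 1.41 = 0.37 V.
Since V_DS = 5.72 V ≥ V_ov = 0.37 V, the device is in saturation.
I_D = ½ k_n V_ov² = 0.5 × 1.67 × 0.37² = 0.114 mA.

Saturation; I_D = 0.114 mA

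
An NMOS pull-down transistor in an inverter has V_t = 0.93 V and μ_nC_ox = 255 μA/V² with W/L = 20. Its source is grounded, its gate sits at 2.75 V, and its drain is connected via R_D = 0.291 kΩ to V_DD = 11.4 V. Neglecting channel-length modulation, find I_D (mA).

V_GS = V_G = 2.75 V, so V_ov = 2.75 − 0.93 = 1.82 V.
k_n = μ_nC_ox · (W/L) = 5.1 mA/V².
Assume saturation: I_D = ½ k_n V_ov² = 0.5 × 5.1 × 1.82² = 8.45 mA, giving V_DS = V_DD − I_D R_D = 11.4 − 8.45 × 0.291 = 8.94 V.
V_DS = 8.94 V ≥ V_ov = 1.82 V, confirming saturation.

I_D = 8.45 mA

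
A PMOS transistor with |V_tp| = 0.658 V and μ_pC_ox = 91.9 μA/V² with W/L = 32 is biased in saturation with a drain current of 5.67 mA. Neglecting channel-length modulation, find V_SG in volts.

k_p = μ_pC_ox · (W/L) = 2.941 mA/V².
In saturation I_D = ½ k_p (V_SG − |V_tp|)², so V_SG − |V_tp| = √(2 I_D / k_p) = √(2 × 5.67 / 2.941) = 1.96 V.
V_SG = 0.658 + 1.96 = 2.62 V.

V_SG = 2.62 V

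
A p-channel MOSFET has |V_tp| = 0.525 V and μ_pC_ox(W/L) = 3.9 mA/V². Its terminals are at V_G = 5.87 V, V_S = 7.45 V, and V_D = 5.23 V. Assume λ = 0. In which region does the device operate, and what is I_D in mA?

Saturation; I_D = 2.17 mA

V_SG = V_S − V_G = 7.45 − 5.87 = 1.58 V; V_SD = V_S − V_D = 7.45 − 5.23 = 2.22 V.
V_ov = V_SG − |V_tp| = 1.58 − 0.525 = 1.06 V.
Since V_SD = 2.22 V ≥ V_ov = 1.06 V, the device is in saturation.
I_D = ½ k_p V_ov² = 0.5 × 3.9 × 1.06² = 2.17 mA.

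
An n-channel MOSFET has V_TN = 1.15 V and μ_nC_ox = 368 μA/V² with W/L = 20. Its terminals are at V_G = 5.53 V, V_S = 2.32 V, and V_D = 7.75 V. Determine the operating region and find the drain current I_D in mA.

V_GS = V_G − V_S = 5.53 − 2.32 = 3.21 V; V_DS = V_D − V_S = 7.75 − 2.32 = 5.43 V.
k_n = μ_nC_ox · (W/L) = 7.36 mA/V².
V_ov = V_GS − V_TN = 3.21 − 1.15 = 2.06 V.
Since V_DS = 5.43 V ≥ V_ov = 2.06 V, the device is in saturation.
I_D = ½ k_n V_ov² = 0.5 × 7.36 × 2.06² = 15.6 mA.

Saturation; I_D = 15.6 mA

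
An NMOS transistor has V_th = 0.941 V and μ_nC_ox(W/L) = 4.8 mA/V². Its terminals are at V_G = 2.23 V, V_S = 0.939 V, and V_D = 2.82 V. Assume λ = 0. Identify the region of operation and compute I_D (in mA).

Saturation; I_D = 0.294 mA

V_GS = V_G − V_S = 2.23 − 0.939 = 1.29 V; V_DS = V_D − V_S = 2.82 − 0.939 = 1.88 V.
V_ov = V_GS − V_th = 1.29 − 0.941 = 0.35 V.
Since V_DS = 1.88 V ≥ V_ov = 0.35 V, the device is in saturation.
I_D = ½ k_n V_ov² = 0.5 × 4.8 × 0.35² = 0.294 mA.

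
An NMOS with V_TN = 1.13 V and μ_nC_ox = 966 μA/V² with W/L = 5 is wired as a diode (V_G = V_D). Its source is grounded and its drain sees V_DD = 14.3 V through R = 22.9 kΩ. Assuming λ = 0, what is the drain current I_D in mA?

I_D = 0.554 mA

With gate tied to drain, V_GS = V_DS ≥ V_GS − V_TN, so the device is in saturation.
k_n = μ_nC_ox · (W/L) = 4.83 mA/V².
KCL at the drain: ½ k_n (V_GS − V_TN)² = (V_DD − V_GS)/R.
Let x = V_GS − 1.13. Then 55.3 x² + x − 13.17 = 0, giving x = 0.479 V (positive root), so V_GS = 1.61 V.
I_D = (V_DD − V_GS)/R = (14.3 − 1.61) / 22.9 = 0.554 mA.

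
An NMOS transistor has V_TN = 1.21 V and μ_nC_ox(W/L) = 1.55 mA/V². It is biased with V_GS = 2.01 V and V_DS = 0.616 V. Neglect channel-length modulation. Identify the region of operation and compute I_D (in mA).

V_ov = V_GS − V_TN = 2.01 − 1.21 = 0.8 V.
Since V_DS = 0.616 V < V_ov = 0.8 V, the device is in the triode region.
I_D = k_n [V_ov · V_DS − ½ V_DS²] = 1.55 × [0.8 × 0.616 − 0.5 × 0.616²] = 0.47 mA.

Triode; I_D = 0.470 mA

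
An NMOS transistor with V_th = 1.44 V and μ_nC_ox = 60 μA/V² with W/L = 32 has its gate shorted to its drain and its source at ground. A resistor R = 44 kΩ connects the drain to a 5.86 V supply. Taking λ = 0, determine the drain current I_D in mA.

I_D = 0.0934 mA

With gate tied to drain, V_GS = V_DS ≥ V_GS − V_th, so the device is in saturation.
k_n = μ_nC_ox · (W/L) = 1.92 mA/V².
KCL at the drain: ½ k_n (V_GS − V_th)² = (V_DD − V_GS)/R.
Let x = V_GS − 1.44. Then 42.2 x² + x − 4.42 = 0, giving x = 0.312 V (positive root), so V_GS = 1.75 V.
I_D = (V_DD − V_GS)/R = (5.86 − 1.75) / 44 = 0.0934 mA.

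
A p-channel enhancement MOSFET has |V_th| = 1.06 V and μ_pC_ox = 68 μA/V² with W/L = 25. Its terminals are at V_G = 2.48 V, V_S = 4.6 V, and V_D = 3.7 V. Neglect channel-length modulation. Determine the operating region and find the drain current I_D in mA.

Triode; I_D = 0.933 mA

V_SG = V_S − V_G = 4.6 − 2.48 = 2.12 V; V_SD = V_S − V_D = 4.6 − 3.7 = 0.9 V.
k_p = μ_pC_ox · (W/L) = 1.7 mA/V².
V_ov = V_SG − |V_th| = 2.12 − 1.06 = 1.06 V.
Since V_SD = 0.9 V < V_ov = 1.06 V, the device is in the triode region.
I_D = k_p [V_ov · V_SD − ½ V_SD²] = 1.7 × [1.06 × 0.9 − 0.5 × 0.9²] = 0.933 mA.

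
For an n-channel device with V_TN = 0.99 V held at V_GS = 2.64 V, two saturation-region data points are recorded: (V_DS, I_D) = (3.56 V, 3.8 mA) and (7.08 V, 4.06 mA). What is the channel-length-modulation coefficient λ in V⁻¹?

λ = 0.0209 V⁻¹

With V_GS fixed, I_D ∝ (1 + λ V_DS) in saturation, so I_D2/I_D1 = (1 + λ V_DS2)/(1 + λ V_DS1).
4.06/3.8 = 1.068 = (1 + 7.08 λ)/(1 + 3.56 λ).
Solving: λ (I_D1 V_DS2 − I_D2 V_DS1) = I_D2 − I_D1, so λ = (4.06 − 3.8) / (3.8 × 7.08 − 4.06 × 3.56) = 0.26 / 12.5 = 0.0209 V⁻¹.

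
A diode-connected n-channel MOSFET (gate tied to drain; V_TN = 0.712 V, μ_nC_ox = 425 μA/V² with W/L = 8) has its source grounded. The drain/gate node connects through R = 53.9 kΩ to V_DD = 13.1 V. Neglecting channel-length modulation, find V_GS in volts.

V_GS = 1.07 V

With gate tied to drain, V_GS = V_DS ≥ V_GS − V_TN, so the device is in saturation.
k_n = μ_nC_ox · (W/L) = 3.4 mA/V².
KCL at the drain: ½ k_n (V_GS − V_TN)² = (V_DD − V_GS)/R.
Let x = V_GS − 0.712. Then 91.6 x² + x − 12.39 = 0, giving x = 0.362 V (positive root), so V_GS = 1.07 V.
I_D = (V_DD − V_GS)/R = (13.1 − 1.07) / 53.9 = 0.223 mA.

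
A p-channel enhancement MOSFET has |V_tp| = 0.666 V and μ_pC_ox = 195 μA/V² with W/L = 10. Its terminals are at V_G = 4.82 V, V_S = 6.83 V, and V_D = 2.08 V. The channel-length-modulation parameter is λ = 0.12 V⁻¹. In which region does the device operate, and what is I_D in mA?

V_SG = V_S − V_G = 6.83 − 4.82 = 2.01 V; V_SD = V_S − V_D = 6.83 − 2.08 = 4.75 V.
k_p = μ_pC_ox · (W/L) = 1.95 mA/V².
V_ov = V_SG − |V_tp| = 2.01 − 0.666 = 1.34 V.
Since V_SD = 4.75 V ≥ V_ov = 1.34 V, the device is in saturation.
I_D = ½ k_p V_ov² (1 + λ V_SD) = 0.5 × 1.95 × 1.34² × (1 + 0.12 × 4.75) = 2.77 mA.

Saturation; I_D = 2.77 mA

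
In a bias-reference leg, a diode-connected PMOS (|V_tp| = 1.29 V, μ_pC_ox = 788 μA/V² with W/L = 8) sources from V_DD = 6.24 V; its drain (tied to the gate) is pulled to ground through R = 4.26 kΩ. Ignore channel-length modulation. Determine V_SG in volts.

With gate tied to drain, V_SG = V_SD ≥ V_SG − |V_tp|, so the device is in saturation.
k_p = μ_pC_ox · (W/L) = 6.304 mA/V².
KCL at the drain: ½ k_p (V_SG − |V_tp|)² = (V_DD − V_SG)/R.
Let x = V_SG − 1.29. Then 13.4 x² + x − 4.95 = 0, giving x = 0.571 V (positive root), so V_SG = 1.86 V.
I_D = (V_DD − V_SG)/R = (6.24 − 1.86) / 4.26 = 1.03 mA.

V_SG = 1.86 V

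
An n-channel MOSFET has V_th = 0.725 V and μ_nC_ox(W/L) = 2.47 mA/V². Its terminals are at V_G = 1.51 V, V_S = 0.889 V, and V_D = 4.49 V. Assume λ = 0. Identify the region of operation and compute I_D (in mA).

Cutoff; I_D = 0 mA

V_GS = V_G − V_S = 1.51 − 0.889 = 0.621 V; V_DS = V_D − V_S = 4.49 − 0.889 = 3.6 V.
V_GS = 0.621 V < V_th = 0.725 V, so the transistor is in cutoff.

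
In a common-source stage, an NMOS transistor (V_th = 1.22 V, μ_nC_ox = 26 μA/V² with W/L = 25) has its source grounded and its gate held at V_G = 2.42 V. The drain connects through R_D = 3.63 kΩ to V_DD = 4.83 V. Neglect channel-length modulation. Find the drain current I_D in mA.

I_D = 0.468 mA

V_GS = V_G = 2.42 V, so V_ov = 2.42 − 1.22 = 1.2 V.
k_n = μ_nC_ox · (W/L) = 0.65 mA/V².
Assume saturation: I_D = ½ k_n V_ov² = 0.5 × 0.65 × 1.2² = 0.468 mA, giving V_DS = V_DD − I_D R_D = 4.83 − 0.468 × 3.63 = 3.13 V.
V_DS = 3.13 V ≥ V_ov = 1.2 V, confirming saturation.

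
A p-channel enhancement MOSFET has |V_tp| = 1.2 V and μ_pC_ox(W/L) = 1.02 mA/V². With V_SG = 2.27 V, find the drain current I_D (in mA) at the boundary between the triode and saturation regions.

At the boundary V_SD = V_ov = V_SG − |V_tp| = 2.27 − 1.2 = 1.07 V.
I_D = ½ k_p V_ov² = 0.5 × 1.02 × 1.07² = 0.584 mA.

I_D = 0.584 mA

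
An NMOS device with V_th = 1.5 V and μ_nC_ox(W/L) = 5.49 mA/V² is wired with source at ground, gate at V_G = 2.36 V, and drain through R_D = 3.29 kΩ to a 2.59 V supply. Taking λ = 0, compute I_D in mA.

I_D = 0.735 mA

V_GS = V_G = 2.36 V, so V_ov = 2.36 − 1.5 = 0.86 V.
Assume saturation: I_D = ½ k_n V_ov² = 0.5 × 5.49 × 0.86² = 2.03 mA, giving V_DS = V_DD − I_D R_D = 2.59 − 2.03 × 3.29 = -4.09 V.
But -4.09 V < V_ov = 0.86 V, so the device is actually in triode.
In triode I_D = k_n[V_ov V_DS − ½ V_DS²] and I_D = (V_DD − V_DS)/R_D. Equating: 9.03 V_DS² − 16.53 V_DS + 2.59 = 0, giving V_DS = 0.173 V (the root below V_ov).
I_D = (2.59 − 0.173) / 3.29 = 0.735 mA.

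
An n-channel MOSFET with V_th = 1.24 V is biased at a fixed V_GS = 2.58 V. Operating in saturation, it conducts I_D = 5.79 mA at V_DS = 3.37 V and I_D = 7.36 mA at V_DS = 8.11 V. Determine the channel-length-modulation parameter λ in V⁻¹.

λ = 0.0709 V⁻¹

With V_GS fixed, I_D ∝ (1 + λ V_DS) in saturation, so I_D2/I_D1 = (1 + λ V_DS2)/(1 + λ V_DS1).
7.36/5.79 = 1.271 = (1 + 8.11 λ)/(1 + 3.37 λ).
Solving: λ (I_D1 V_DS2 − I_D2 V_DS1) = I_D2 − I_D1, so λ = (7.36 − 5.79) / (5.79 × 8.11 − 7.36 × 3.37) = 1.57 / 22.2 = 0.0709 V⁻¹.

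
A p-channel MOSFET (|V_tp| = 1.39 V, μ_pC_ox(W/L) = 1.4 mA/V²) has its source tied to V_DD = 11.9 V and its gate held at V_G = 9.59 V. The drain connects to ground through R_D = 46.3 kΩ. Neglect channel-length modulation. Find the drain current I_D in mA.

V_SG = V_DD − V_G = 11.9 − 9.59 = 2.31 V, so V_ov = 2.31 − 1.39 = 0.92 V.
Assume saturation: I_D = ½ k_p V_ov² = 0.5 × 1.4 × 0.92² = 0.592 mA, giving V_SD = V_DD − I_D R_D = 11.9 − 0.592 × 46.3 = -15.5 V.
But -15.5 V < V_ov = 0.92 V, so the device is actually in triode.
In triode I_D = k_p[V_ov V_SD − ½ V_SD²] and I_D = (V_DD − V_SD)/R_D. Equating: 32.4 V_SD² − 60.63 V_SD + 11.9 = 0, giving V_SD = 0.223 V (the root below V_ov).
I_D = (11.9 − 0.223) / 46.3 = 0.252 mA.

I_D = 0.252 mA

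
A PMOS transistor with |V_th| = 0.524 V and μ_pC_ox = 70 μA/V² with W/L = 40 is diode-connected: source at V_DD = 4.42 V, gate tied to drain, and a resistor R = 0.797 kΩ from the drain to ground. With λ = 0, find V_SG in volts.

With gate tied to drain, V_SG = V_SD ≥ V_SG − |V_th|, so the device is in saturation.
k_p = μ_pC_ox · (W/L) = 2.8 mA/V².
KCL at the drain: ½ k_p (V_SG − |V_th|)² = (V_DD − V_SG)/R.
Let x = V_SG − 0.524. Then 1.12 x² + x − 3.896 = 0, giving x = 1.47 V (positive root), so V_SG = 2 V.
I_D = (V_DD − V_SG)/R = (4.42 − 2) / 0.797 = 3.04 mA.

V_SG = 2.00 V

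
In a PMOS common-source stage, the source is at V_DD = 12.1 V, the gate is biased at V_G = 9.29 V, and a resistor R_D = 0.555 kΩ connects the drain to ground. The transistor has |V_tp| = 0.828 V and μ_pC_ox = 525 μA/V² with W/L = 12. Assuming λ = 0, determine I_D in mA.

V_SG = V_DD − V_G = 12.1 − 9.29 = 2.81 V, so V_ov = 2.81 − 0.828 = 1.98 V.
k_p = μ_pC_ox · (W/L) = 6.3 mA/V².
Assume saturation: I_D = ½ k_p V_ov² = 0.5 × 6.3 × 1.98² = 12.4 mA, giving V_SD = V_DD − I_D R_D = 12.1 − 12.4 × 0.555 = 5.23 V.
V_SD = 5.23 V ≥ V_ov = 1.98 V, confirming saturation.

I_D = 12.4 mA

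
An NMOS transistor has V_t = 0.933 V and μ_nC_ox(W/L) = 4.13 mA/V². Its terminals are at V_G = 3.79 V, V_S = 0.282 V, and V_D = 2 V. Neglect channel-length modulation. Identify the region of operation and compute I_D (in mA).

V_GS = V_G − V_S = 3.79 − 0.282 = 3.51 V; V_DS = V_D − V_S = 2 − 0.282 = 1.72 V.
V_ov = V_GS − V_t = 3.51 − 0.933 = 2.58 V.
Since V_DS = 1.72 V < V_ov = 2.58 V, the device is in the triode region.
I_D = k_n [V_ov · V_DS − ½ V_DS²] = 4.13 × [2.58 × 1.72 − 0.5 × 1.72²] = 12.2 mA.

Triode; I_D = 12.2 mA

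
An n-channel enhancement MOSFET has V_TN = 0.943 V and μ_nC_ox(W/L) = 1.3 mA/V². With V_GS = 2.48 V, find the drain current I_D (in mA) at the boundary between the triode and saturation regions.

At the boundary V_DS = V_ov = V_GS − V_TN = 2.48 − 0.943 = 1.54 V.
I_D = ½ k_n V_ov² = 0.5 × 1.3 × 1.54² = 1.54 mA.

I_D = 1.54 mA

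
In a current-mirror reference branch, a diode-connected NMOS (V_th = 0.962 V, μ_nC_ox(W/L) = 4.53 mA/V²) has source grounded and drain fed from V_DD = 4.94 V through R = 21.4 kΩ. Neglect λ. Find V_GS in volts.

V_GS = 1.24 V

With gate tied to drain, V_GS = V_DS ≥ V_GS − V_th, so the device is in saturation.
KCL at the drain: ½ k_n (V_GS − V_th)² = (V_DD − V_GS)/R.
Let x = V_GS − 0.962. Then 48.5 x² + x − 3.978 = 0, giving x = 0.276 V (positive root), so V_GS = 1.24 V.
I_D = (V_DD − V_GS)/R = (4.94 − 1.24) / 21.4 = 0.173 mA.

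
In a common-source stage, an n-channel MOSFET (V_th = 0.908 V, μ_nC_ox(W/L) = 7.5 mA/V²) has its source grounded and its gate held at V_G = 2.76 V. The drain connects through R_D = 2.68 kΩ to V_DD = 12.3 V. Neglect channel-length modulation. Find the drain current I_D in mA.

I_D = 4.46 mA

V_GS = V_G = 2.76 V, so V_ov = 2.76 − 0.908 = 1.85 V.
Assume saturation: I_D = ½ k_n V_ov² = 0.5 × 7.5 × 1.85² = 12.9 mA, giving V_DS = V_DD − I_D R_D = 12.3 − 12.9 × 2.68 = -22.2 V.
But -22.2 V < V_ov = 1.85 V, so the device is actually in triode.
In triode I_D = k_n[V_ov V_DS − ½ V_DS²] and I_D = (V_DD − V_DS)/R_D. Equating: 10.1 V_DS² − 38.23 V_DS + 12.3 = 0, giving V_DS = 0.355 V (the root below V_ov).
I_D = (12.3 − 0.355) / 2.68 = 4.46 mA.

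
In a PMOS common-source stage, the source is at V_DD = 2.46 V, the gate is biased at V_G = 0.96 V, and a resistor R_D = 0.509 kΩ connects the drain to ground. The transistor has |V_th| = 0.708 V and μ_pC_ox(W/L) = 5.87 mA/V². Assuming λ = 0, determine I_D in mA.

I_D = 1.84 mA

V_SG = V_DD − V_G = 2.46 − 0.96 = 1.5 V, so V_ov = 1.5 − 0.708 = 0.792 V.
Assume saturation: I_D = ½ k_p V_ov² = 0.5 × 5.87 × 0.792² = 1.84 mA, giving V_SD = V_DD − I_D R_D = 2.46 − 1.84 × 0.509 = 1.52 V.
V_SD = 1.52 V ≥ V_ov = 0.792 V, confirming saturation.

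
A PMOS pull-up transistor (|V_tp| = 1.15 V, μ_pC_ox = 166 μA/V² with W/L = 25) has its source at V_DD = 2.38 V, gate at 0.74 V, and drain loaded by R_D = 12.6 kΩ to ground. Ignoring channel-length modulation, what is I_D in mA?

V_SG = V_DD − V_G = 2.38 − 0.74 = 1.64 V, so V_ov = 1.64 − 1.15 = 0.49 V.
k_p = μ_pC_ox · (W/L) = 4.15 mA/V².
Assume saturation: I_D = ½ k_p V_ov² = 0.5 × 4.15 × 0.49² = 0.498 mA, giving V_SD = V_DD − I_D R_D = 2.38 − 0.498 × 12.6 = -3.9 V.
But -3.9 V < V_ov = 0.49 V, so the device is actually in triode.
In triode I_D = k_p[V_ov V_SD − ½ V_SD²] and I_D = (V_DD − V_SD)/R_D. Equating: 26.1 V_SD² − 26.62 V_SD + 2.38 = 0, giving V_SD = 0.099 V (the root below V_ov).
I_D = (2.38 − 0.099) / 12.6 = 0.181 mA.

I_D = 0.181 mA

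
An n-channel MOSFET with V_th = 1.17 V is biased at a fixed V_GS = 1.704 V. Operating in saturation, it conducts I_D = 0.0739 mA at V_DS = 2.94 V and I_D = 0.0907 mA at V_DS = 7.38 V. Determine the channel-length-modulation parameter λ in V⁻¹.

With V_GS fixed, I_D ∝ (1 + λ V_DS) in saturation, so I_D2/I_D1 = (1 + λ V_DS2)/(1 + λ V_DS1).
0.0907/0.0739 = 1.227 = (1 + 7.38 λ)/(1 + 2.94 λ).
Solving: λ (I_D1 V_DS2 − I_D2 V_DS1) = I_D2 − I_D1, so λ = (0.0907 − 0.0739) / (0.0739 × 7.38 − 0.0907 × 2.94) = 0.0168 / 0.279 = 0.0603 V⁻¹.

λ = 0.0603 V⁻¹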